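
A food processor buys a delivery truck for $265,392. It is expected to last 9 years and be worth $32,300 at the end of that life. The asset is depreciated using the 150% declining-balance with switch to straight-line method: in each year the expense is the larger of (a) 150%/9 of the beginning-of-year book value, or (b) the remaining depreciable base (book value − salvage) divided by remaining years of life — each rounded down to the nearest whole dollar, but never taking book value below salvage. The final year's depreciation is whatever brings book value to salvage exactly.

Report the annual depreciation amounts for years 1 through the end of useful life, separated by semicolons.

Depreciable base = $265,392 − $32,300 = $233,092.
Year 1: DB = ⌊$265,392 × 150%/9⌋ = $44,232; SL = ⌊$233,092/9⌋ = $25,899 → take DB $44,232. Book value $221,160.
Year 2: DB = ⌊$221,160 × 150%/9⌋ = $36,860; SL = ⌊$188,860/8⌋ = $23,607 → take DB $36,860. Book value $184,300.
Year 3: DB = ⌊$184,300 × 150%/9⌋ = $30,716; SL = ⌊$152,000/7⌋ = $21,714 → take DB $30,716. Book value $153,584.
Year 4: DB = ⌊$153,584 × 150%/9⌋ = $25,597; SL = ⌊$121,284/6⌋ = $20,214 → take DB $25,597. Book value $127,987.
Year 5: DB = ⌊$127,987 × 150%/9⌋ = $21,331; SL = ⌊$95,687/5⌋ = $19,137 → take DB $21,331. Book value $106,656.
Year 6: DB = ⌊$106,656 × 150%/9⌋ = $17,776; SL = ⌊$74,356/4⌋ = $18,589 → take SL $18,589. Book value $88,067.
Year 7: DB = ⌊$88,067 × 150%/9⌋ = $14,677; SL = ⌊$55,767/3⌋ = $18,589 → take SL $18,589. Book value $69,478.
Year 8: DB = ⌊$69,478 × 150%/9⌋ = $11,579; SL = ⌊$37,178/2⌋ = $18,589 → take SL $18,589. Book value $50,889.
Year 9 (final): $50,889 − $32,300 = $18,589. Book value $32,300.

$44,232; $36,860; $30,716; $25,597; $21,331; $18,589; $18,589; $18,589; $18,589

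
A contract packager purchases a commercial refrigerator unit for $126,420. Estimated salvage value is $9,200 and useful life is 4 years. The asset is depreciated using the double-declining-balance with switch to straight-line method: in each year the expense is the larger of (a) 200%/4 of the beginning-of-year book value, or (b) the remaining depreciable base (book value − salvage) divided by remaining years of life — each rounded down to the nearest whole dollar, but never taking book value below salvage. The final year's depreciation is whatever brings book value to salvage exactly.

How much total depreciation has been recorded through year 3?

$110,617

Depreciable base = $126,420 − $9,200 = $117,220.
Year 1: DB = ⌊$126,420 × 200%/4⌋ = $63,210; SL = ⌊$117,220/4⌋ = $29,305 → take DB $63,210. Book value $63,210.
Year 2: DB = ⌊$63,210 × 200%/4⌋ = $31,605; SL = ⌊$54,010/3⌋ = $18,003 → take DB $31,605. Book value $31,605.
Year 3: DB = ⌊$31,605 × 200%/4⌋ = $15,802; SL = ⌊$22,405/2⌋ = $11,202 → take DB $15,802. Book value $15,803.
Accumulated through year 3 = $126,420 − $15,803 = $110,617.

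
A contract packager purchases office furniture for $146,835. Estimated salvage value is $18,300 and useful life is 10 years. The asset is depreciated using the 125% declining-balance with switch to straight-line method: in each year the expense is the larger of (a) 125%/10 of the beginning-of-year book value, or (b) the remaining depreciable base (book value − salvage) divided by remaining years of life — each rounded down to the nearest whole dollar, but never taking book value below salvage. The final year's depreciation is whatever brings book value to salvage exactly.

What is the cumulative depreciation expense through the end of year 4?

$60,762

Depreciable base = $146,835 − $18,300 = $128,535.
Year 1: DB = ⌊$146,835 × 125%/10⌋ = $18,354; SL = ⌊$128,535/10⌋ = $12,853 → take DB $18,354. Book value $128,481.
Year 2: DB = ⌊$128,481 × 125%/10⌋ = $16,060; SL = ⌊$110,181/9⌋ = $12,242 → take DB $16,060. Book value $112,421.
Year 3: DB = ⌊$112,421 × 125%/10⌋ = $14,052; SL = ⌊$94,121/8⌋ = $11,765 → take DB $14,052. Book value $98,369.
Year 4: DB = ⌊$98,369 × 125%/10⌋ = $12,296; SL = ⌊$80,069/7⌋ = $11,438 → take DB $12,296. Book value $86,073.
Accumulated through year 4 = $146,835 − $86,073 = $60,762.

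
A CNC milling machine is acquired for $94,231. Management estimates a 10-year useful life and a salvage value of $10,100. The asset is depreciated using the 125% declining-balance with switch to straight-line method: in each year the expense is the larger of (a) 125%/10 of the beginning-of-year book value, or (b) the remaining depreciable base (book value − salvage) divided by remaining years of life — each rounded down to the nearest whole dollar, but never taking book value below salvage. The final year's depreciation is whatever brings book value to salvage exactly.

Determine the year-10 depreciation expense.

$7,523

Depreciable base = $94,231 − $10,100 = $84,131.
Year 1: DB = ⌊$94,231 × 125%/10⌋ = $11,778; SL = ⌊$84,131/10⌋ = $8,413 → take DB $11,778. Book value $82,453.
Year 2: DB = ⌊$82,453 × 125%/10⌋ = $10,306; SL = ⌊$72,353/9⌋ = $8,039 → take DB $10,306. Book value $72,147.
Year 3: DB = ⌊$72,147 × 125%/10⌋ = $9,018; SL = ⌊$62,047/8⌋ = $7,755 → take DB $9,018. Book value $63,129.
Year 4: DB = ⌊$63,129 × 125%/10⌋ = $7,891; SL = ⌊$53,029/7⌋ = $7,575 → take DB $7,891. Book value $55,238.
Year 5: DB = ⌊$55,238 × 125%/10⌋ = $6,904; SL = ⌊$45,138/6⌋ = $7,523 → take SL $7,523. Book value $47,715.
Year 6: DB = ⌊$47,715 × 125%/10⌋ = $5,964; SL = ⌊$37,615/5⌋ = $7,523 → take SL $7,523. Book value $40,192.
Year 7: DB = ⌊$40,192 × 125%/10⌋ = $5,024; SL = ⌊$30,092/4⌋ = $7,523 → take SL $7,523. Book value $32,669.
Year 8: DB = ⌊$32,669 × 125%/10⌋ = $4,083; SL = ⌊$22,569/3⌋ = $7,523 → take SL $7,523. Book value $25,146.
Year 9: DB = ⌊$25,146 × 125%/10⌋ = $3,143; SL = ⌊$15,046/2⌋ = $7,523 → take SL $7,523. Book value $17,623.
Year 10 (final): $17,623 − $10,100 = $7,523. Book value $10,100.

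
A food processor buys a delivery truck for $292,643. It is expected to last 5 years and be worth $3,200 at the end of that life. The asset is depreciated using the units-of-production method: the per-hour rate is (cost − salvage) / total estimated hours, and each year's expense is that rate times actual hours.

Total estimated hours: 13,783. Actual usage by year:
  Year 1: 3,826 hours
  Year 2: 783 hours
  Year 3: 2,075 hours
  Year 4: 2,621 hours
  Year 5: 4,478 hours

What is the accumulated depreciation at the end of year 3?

Depreciable base = $292,643 − $3,200 = $289,443.
Rate = $289,443 / 13,783 hours = $21 per hour.
Year 1: 3,826 × $21 = $80,346. Book value $212,297.
Year 2: 783 × $21 = $16,443. Book value $195,854.
Year 3: 2,075 × $21 = $43,575. Book value $152,279.
Accumulated through year 3 = $292,643 − $152,279 = $140,364.

$140,364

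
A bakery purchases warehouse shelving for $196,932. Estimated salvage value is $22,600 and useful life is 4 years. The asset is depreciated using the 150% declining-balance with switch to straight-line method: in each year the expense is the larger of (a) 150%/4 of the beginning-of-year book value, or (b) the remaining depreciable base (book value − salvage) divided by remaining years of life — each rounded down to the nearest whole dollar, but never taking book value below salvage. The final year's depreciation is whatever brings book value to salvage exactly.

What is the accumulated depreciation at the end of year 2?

Depreciable base = $196,932 − $22,600 = $174,332.
Year 1: DB = ⌊$196,932 × 150%/4⌋ = $73,849; SL = ⌊$174,332/4⌋ = $43,583 → take DB $73,849. Book value $123,083.
Year 2: DB = ⌊$123,083 × 150%/4⌋ = $46,156; SL = ⌊$100,483/3⌋ = $33,494 → take DB $46,156. Book value $76,927.
Accumulated through year 2 = $196,932 − $76,927 = $120,005.

$120,005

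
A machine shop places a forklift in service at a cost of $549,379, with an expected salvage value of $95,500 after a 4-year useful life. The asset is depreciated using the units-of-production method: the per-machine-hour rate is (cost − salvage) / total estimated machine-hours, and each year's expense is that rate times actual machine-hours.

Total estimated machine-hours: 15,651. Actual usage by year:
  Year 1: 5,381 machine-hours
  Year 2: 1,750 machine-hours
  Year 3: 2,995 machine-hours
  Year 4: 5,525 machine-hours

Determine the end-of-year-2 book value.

$342,580

Depreciable base = $549,379 − $95,500 = $453,879.
Rate = $453,879 / 15,651 machine-hours = $29 per machine-hour.
Year 1: 5,381 × $29 = $156,049. Book value $393,330.
Year 2: 1,750 × $29 = $50,750. Book value $342,580.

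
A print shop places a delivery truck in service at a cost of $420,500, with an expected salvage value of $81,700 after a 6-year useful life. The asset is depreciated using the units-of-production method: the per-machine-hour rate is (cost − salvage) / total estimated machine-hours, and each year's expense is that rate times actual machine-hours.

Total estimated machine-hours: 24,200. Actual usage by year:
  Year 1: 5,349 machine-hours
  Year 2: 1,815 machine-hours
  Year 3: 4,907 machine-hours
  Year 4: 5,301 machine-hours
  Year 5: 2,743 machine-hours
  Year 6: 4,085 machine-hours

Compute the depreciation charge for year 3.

$68,698

Depreciable base = $420,500 − $81,700 = $338,800.
Rate = $338,800 / 24,200 machine-hours = $14 per machine-hour.
Year 1: 5,349 × $14 = $74,886. Book value $345,614.
Year 2: 1,815 × $14 = $25,410. Book value $320,204.
Year 3: 4,907 × $14 = $68,698. Book value $251,506.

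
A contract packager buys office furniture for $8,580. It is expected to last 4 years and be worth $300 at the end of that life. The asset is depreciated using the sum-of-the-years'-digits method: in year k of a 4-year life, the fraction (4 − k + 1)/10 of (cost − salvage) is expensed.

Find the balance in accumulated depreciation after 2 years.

$5,796

Depreciable base = $8,580 − $300 = $8,280.
Sum of the years' digits = 4+3+2+1 = 10.
Year 1: $8,280 × 4/10 = $3,312. Book value $5,268.
Year 2: $8,280 × 3/10 = $2,484. Book value $2,784.
Accumulated through year 2 = $8,580 − $2,784 = $5,796.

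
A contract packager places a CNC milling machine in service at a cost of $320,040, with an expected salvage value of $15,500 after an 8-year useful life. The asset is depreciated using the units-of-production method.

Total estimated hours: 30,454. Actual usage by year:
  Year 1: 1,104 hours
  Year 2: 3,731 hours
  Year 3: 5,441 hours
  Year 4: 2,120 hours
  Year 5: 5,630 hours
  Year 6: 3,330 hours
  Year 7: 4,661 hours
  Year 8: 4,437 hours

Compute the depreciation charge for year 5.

$56,300

Depreciable base = $320,040 − $15,500 = $304,540.
Rate = $304,540 / 30,454 hours = $10 per hour.
Year 1: 1,104 × $10 = $11,040. Book value $309,000.
Year 2: 3,731 × $10 = $37,310. Book value $271,690.
Year 3: 5,441 × $10 = $54,410. Book value $217,280.
Year 4: 2,120 × $10 = $21,200. Book value $196,080.
Year 5: 5,630 × $10 = $56,300. Book value $139,780.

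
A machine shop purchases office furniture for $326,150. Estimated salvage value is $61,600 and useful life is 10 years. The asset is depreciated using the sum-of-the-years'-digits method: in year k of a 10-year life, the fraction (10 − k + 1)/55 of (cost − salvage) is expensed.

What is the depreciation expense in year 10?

$4,810

Depreciable base = $326,150 − $61,600 = $264,550.
Sum of the years' digits = 10+9+8+7+6+5+4+3+2+1 = 55.
Year 1: $264,550 × 10/55 = $48,100. Book value $278,050.
Year 2: $264,550 × 9/55 = $43,290. Book value $234,760.
Year 3: $264,550 × 8/55 = $38,480. Book value $196,280.
Year 4: $264,550 × 7/55 = $33,670. Book value $162,610.
Year 5: $264,550 × 6/55 = $28,860. Book value $133,750.
Year 6: $264,550 × 5/55 = $24,050. Book value $109,700.
Year 7: $264,550 × 4/55 = $19,240. Book value $90,460.
Year 8: $264,550 × 3/55 = $14,430. Book value $76,030.
Year 9: $264,550 × 2/55 = $9,620. Book value $66,410.
Year 10: $264,550 × 1/55 = $4,810. Book value $61,600.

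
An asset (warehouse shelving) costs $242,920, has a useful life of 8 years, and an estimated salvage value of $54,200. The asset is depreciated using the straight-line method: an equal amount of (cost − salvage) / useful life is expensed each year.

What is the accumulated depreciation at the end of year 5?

Depreciable base = $242,920 − $54,200 = $188,720.
Annual expense = $188,720 / 8 = $23,590.
End of year 1: book value $219,330.
End of year 2: book value $195,740.
End of year 3: book value $172,150.
End of year 4: book value $148,560.
End of year 5: book value $124,970.
Accumulated through year 5 = $242,920 − $124,970 = $117,950.

$117,950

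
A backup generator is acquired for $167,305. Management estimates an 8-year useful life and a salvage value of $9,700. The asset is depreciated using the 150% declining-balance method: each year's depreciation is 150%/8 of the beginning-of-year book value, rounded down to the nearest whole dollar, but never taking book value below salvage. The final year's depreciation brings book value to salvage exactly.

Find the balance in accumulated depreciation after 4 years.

Depreciable base = $167,305 − $9,700 = $157,605.
Year 1: ⌊$167,305 × 150%/8⌋ = $31,369. Book value $135,936.
Year 2: ⌊$135,936 × 150%/8⌋ = $25,488. Book value $110,448.
Year 3: ⌊$110,448 × 150%/8⌋ = $20,709. Book value $89,739.
Year 4: ⌊$89,739 × 150%/8⌋ = $16,826. Book value $72,913.
Accumulated through year 4 = $167,305 − $72,913 = $94,392.

$94,392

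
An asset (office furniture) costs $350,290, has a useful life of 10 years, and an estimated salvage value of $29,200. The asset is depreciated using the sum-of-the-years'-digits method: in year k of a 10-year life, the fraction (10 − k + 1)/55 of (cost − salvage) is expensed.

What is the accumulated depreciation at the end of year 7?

Depreciable base = $350,290 − $29,200 = $321,090.
Sum of the years' digits = 10+9+8+7+6+5+4+3+2+1 = 55.
Year 1: $321,090 × 10/55 = $58,380. Book value $291,910.
Year 2: $321,090 × 9/55 = $52,542. Book value $239,368.
Year 3: $321,090 × 8/55 = $46,704. Book value $192,664.
Year 4: $321,090 × 7/55 = $40,866. Book value $151,798.
Year 5: $321,090 × 6/55 = $35,028. Book value $116,770.
Year 6: $321,090 × 5/55 = $29,190. Book value $87,580.
Year 7: $321,090 × 4/55 = $23,352. Book value $64,228.
Accumulated through year 7 = $350,290 − $64,228 = $286,062.

$286,062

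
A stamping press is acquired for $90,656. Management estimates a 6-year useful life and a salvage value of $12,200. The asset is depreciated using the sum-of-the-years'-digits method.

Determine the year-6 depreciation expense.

$3,736

Depreciable base = $90,656 − $12,200 = $78,456.
Sum of the years' digits = 6+5+4+3+2+1 = 21.
Year 1: $78,456 × 6/21 = $22,416. Book value $68,240.
Year 2: $78,456 × 5/21 = $18,680. Book value $49,560.
Year 3: $78,456 × 4/21 = $14,944. Book value $34,616.
Year 4: $78,456 × 3/21 = $11,208. Book value $23,408.
Year 5: $78,456 × 2/21 = $7,472. Book value $15,936.
Year 6: $78,456 × 1/21 = $3,736. Book value $12,200.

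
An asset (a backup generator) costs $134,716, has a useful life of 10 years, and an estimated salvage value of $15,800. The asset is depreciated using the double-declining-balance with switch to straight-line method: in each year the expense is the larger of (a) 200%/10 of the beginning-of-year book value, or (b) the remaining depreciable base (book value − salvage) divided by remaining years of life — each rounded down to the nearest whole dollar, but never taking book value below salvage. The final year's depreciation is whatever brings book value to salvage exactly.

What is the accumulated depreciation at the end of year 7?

$106,463

Depreciable base = $134,716 − $15,800 = $118,916.
Year 1: DB = ⌊$134,716 × 200%/10⌋ = $26,943; SL = ⌊$118,916/10⌋ = $11,891 → take DB $26,943. Book value $107,773.
Year 2: DB = ⌊$107,773 × 200%/10⌋ = $21,554; SL = ⌊$91,973/9⌋ = $10,219 → take DB $21,554. Book value $86,219.
Year 3: DB = ⌊$86,219 × 200%/10⌋ = $17,243; SL = ⌊$70,419/8⌋ = $8,802 → take DB $17,243. Book value $68,976.
Year 4: DB = ⌊$68,976 × 200%/10⌋ = $13,795; SL = ⌊$53,176/7⌋ = $7,596 → take DB $13,795. Book value $55,181.
Year 5: DB = ⌊$55,181 × 200%/10⌋ = $11,036; SL = ⌊$39,381/6⌋ = $6,563 → take DB $11,036. Book value $44,145.
Year 6: DB = ⌊$44,145 × 200%/10⌋ = $8,829; SL = ⌊$28,345/5⌋ = $5,669 → take DB $8,829. Book value $35,316.
Year 7: DB = ⌊$35,316 × 200%/10⌋ = $7,063; SL = ⌊$19,516/4⌋ = $4,879 → take DB $7,063. Book value $28,253.
Accumulated through year 7 = $134,716 − $28,253 = $106,463.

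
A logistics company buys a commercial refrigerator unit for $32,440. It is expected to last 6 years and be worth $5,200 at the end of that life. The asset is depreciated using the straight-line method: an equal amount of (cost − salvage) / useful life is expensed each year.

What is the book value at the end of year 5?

Depreciable base = $32,440 − $5,200 = $27,240.
Annual expense = $27,240 / 6 = $4,540.
End of year 1: book value $27,900.
End of year 2: book value $23,360.
End of year 3: book value $18,820.
End of year 4: book value $14,280.
End of year 5: book value $9,740.

$9,740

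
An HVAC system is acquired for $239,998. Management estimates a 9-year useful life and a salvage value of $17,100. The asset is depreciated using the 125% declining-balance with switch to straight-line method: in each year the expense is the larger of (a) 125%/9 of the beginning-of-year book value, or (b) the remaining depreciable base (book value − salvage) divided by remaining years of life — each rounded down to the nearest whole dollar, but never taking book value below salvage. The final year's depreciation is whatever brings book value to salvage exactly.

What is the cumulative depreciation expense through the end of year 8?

Depreciable base = $239,998 − $17,100 = $222,898.
Year 1: DB = ⌊$239,998 × 125%/9⌋ = $33,333; SL = ⌊$222,898/9⌋ = $24,766 → take DB $33,333. Book value $206,665.
Year 2: DB = ⌊$206,665 × 125%/9⌋ = $28,703; SL = ⌊$189,565/8⌋ = $23,695 → take DB $28,703. Book value $177,962.
Year 3: DB = ⌊$177,962 × 125%/9⌋ = $24,716; SL = ⌊$160,862/7⌋ = $22,980 → take DB $24,716. Book value $153,246.
Year 4: DB = ⌊$153,246 × 125%/9⌋ = $21,284; SL = ⌊$136,146/6⌋ = $22,691 → take SL $22,691. Book value $130,555.
Year 5: DB = ⌊$130,555 × 125%/9⌋ = $18,132; SL = ⌊$113,455/5⌋ = $22,691 → take SL $22,691. Book value $107,864.
Year 6: DB = ⌊$107,864 × 125%/9⌋ = $14,981; SL = ⌊$90,764/4⌋ = $22,691 → take SL $22,691. Book value $85,173.
Year 7: DB = ⌊$85,173 × 125%/9⌋ = $11,829; SL = ⌊$68,073/3⌋ = $22,691 → take SL $22,691. Book value $62,482.
Year 8: DB = ⌊$62,482 × 125%/9⌋ = $8,678; SL = ⌊$45,382/2⌋ = $22,691 → take SL $22,691. Book value $39,791.
Accumulated through year 8 = $239,998 − $39,791 = $200,207.

$200,207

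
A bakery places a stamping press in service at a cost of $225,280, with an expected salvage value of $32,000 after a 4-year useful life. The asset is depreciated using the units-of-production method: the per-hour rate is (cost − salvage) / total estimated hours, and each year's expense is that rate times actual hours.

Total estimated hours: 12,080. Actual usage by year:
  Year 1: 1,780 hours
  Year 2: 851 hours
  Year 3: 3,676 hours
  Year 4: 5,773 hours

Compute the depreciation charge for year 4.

Depreciable base = $225,280 − $32,000 = $193,280.
Rate = $193,280 / 12,080 hours = $16 per hour.
Year 1: 1,780 × $16 = $28,480. Book value $196,800.
Year 2: 851 × $16 = $13,616. Book value $183,184.
Year 3: 3,676 × $16 = $58,816. Book value $124,368.
Year 4: 5,773 × $16 = $92,368. Book value $32,000.

$92,368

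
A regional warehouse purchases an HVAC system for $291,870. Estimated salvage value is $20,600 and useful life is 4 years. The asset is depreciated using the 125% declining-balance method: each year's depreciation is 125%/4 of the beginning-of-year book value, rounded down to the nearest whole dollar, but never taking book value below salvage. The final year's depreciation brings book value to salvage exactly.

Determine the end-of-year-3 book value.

$94,845

Depreciable base = $291,870 − $20,600 = $271,270.
Year 1: ⌊$291,870 × 125%/4⌋ = $91,209. Book value $200,661.
Year 2: ⌊$200,661 × 125%/4⌋ = $62,706. Book value $137,955.
Year 3: ⌊$137,955 × 125%/4⌋ = $43,110. Book value $94,845.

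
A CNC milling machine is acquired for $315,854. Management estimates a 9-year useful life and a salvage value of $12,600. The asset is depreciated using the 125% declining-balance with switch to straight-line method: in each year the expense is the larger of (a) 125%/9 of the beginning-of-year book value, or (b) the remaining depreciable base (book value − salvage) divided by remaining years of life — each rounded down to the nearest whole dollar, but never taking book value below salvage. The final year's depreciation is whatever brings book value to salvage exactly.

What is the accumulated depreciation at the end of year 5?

$177,198

Depreciable base = $315,854 − $12,600 = $303,254.
Year 1: DB = ⌊$315,854 × 125%/9⌋ = $43,868; SL = ⌊$303,254/9⌋ = $33,694 → take DB $43,868. Book value $271,986.
Year 2: DB = ⌊$271,986 × 125%/9⌋ = $37,775; SL = ⌊$259,386/8⌋ = $32,423 → take DB $37,775. Book value $234,211.
Year 3: DB = ⌊$234,211 × 125%/9⌋ = $32,529; SL = ⌊$221,611/7⌋ = $31,658 → take DB $32,529. Book value $201,682.
Year 4: DB = ⌊$201,682 × 125%/9⌋ = $28,011; SL = ⌊$189,082/6⌋ = $31,513 → take SL $31,513. Book value $170,169.
Year 5: DB = ⌊$170,169 × 125%/9⌋ = $23,634; SL = ⌊$157,569/5⌋ = $31,513 → take SL $31,513. Book value $138,656.
Accumulated through year 5 = $315,854 − $138,656 = $177,198.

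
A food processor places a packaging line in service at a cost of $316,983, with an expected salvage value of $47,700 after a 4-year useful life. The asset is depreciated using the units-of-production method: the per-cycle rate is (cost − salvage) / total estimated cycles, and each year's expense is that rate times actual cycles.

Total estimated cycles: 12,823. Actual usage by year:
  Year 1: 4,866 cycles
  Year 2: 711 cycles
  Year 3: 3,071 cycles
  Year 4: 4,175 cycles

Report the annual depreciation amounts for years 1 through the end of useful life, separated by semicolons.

Depreciable base = $316,983 − $47,700 = $269,283.
Rate = $269,283 / 12,823 cycles = $21 per cycle.
Year 1: 4,866 × $21 = $102,186. Book value $214,797.
Year 2: 711 × $21 = $14,931. Book value $199,866.
Year 3: 3,071 × $21 = $64,491. Book value $135,375.
Year 4: 4,175 × $21 = $87,675. Book value $47,700.

$102,186; $14,931; $64,491; $87,675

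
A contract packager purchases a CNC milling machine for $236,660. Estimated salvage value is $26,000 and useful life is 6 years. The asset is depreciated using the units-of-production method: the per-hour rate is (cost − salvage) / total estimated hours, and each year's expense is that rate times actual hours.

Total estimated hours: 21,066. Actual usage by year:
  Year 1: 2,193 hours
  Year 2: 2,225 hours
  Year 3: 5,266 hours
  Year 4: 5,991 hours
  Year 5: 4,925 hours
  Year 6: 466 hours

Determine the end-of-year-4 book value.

$79,910

Depreciable base = $236,660 − $26,000 = $210,660.
Rate = $210,660 / 21,066 hours = $10 per hour.
Year 1: 2,193 × $10 = $21,930. Book value $214,730.
Year 2: 2,225 × $10 = $22,250. Book value $192,480.
Year 3: 5,266 × $10 = $52,660. Book value $139,820.
Year 4: 5,991 × $10 = $59,910. Book value $79,910.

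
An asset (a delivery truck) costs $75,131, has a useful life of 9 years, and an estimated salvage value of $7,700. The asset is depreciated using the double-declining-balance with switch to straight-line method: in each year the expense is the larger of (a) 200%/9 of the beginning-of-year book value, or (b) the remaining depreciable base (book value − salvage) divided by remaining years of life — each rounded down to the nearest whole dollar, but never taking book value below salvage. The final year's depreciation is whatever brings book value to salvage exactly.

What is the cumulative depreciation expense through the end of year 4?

Depreciable base = $75,131 − $7,700 = $67,431.
Year 1: DB = ⌊$75,131 × 200%/9⌋ = $16,695; SL = ⌊$67,431/9⌋ = $7,492 → take DB $16,695. Book value $58,436.
Year 2: DB = ⌊$58,436 × 200%/9⌋ = $12,985; SL = ⌊$50,736/8⌋ = $6,342 → take DB $12,985. Book value $45,451.
Year 3: DB = ⌊$45,451 × 200%/9⌋ = $10,100; SL = ⌊$37,751/7⌋ = $5,393 → take DB $10,100. Book value $35,351.
Year 4: DB = ⌊$35,351 × 200%/9⌋ = $7,855; SL = ⌊$27,651/6⌋ = $4,608 → take DB $7,855. Book value $27,496.
Accumulated through year 4 = $75,131 − $27,496 = $47,635.

$47,635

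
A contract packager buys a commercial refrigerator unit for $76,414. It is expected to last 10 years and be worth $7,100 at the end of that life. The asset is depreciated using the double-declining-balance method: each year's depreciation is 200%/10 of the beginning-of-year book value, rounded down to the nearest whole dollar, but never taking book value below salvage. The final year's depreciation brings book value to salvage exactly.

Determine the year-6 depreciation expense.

$5,008

Depreciable base = $76,414 − $7,100 = $69,314.
Year 1: ⌊$76,414 × 200%/10⌋ = $15,282. Book value $61,132.
Year 2: ⌊$61,132 × 200%/10⌋ = $12,226. Book value $48,906.
Year 3: ⌊$48,906 × 200%/10⌋ = $9,781. Book value $39,125.
Year 4: ⌊$39,125 × 200%/10⌋ = $7,825. Book value $31,300.
Year 5: ⌊$31,300 × 200%/10⌋ = $6,260. Book value $25,040.
Year 6: ⌊$25,040 × 200%/10⌋ = $5,008. Book value $20,032.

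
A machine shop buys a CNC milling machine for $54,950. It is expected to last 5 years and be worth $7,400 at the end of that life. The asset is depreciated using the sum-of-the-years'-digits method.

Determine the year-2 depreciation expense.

Depreciable base = $54,950 − $7,400 = $47,550.
Sum of the years' digits = 5+4+3+2+1 = 15.
Year 1: $47,550 × 5/15 = $15,850. Book value $39,100.
Year 2: $47,550 × 4/15 = $12,680. Book value $26,420.

$12,680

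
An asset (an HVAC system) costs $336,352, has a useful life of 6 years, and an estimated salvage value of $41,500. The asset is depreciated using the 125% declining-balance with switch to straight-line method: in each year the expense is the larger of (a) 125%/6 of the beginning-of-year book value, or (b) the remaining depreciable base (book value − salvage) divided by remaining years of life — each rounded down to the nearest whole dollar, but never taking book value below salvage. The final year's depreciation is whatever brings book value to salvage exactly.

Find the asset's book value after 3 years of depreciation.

$166,888

Depreciable base = $336,352 − $41,500 = $294,852.
Year 1: DB = ⌊$336,352 × 125%/6⌋ = $70,073; SL = ⌊$294,852/6⌋ = $49,142 → take DB $70,073. Book value $266,279.
Year 2: DB = ⌊$266,279 × 125%/6⌋ = $55,474; SL = ⌊$224,779/5⌋ = $44,955 → take DB $55,474. Book value $210,805.
Year 3: DB = ⌊$210,805 × 125%/6⌋ = $43,917; SL = ⌊$169,305/4⌋ = $42,326 → take DB $43,917. Book value $166,888.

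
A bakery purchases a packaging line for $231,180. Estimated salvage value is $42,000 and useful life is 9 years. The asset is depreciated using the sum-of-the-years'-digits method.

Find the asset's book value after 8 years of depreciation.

Depreciable base = $231,180 − $42,000 = $189,180.
Sum of the years' digits = 9+8+7+6+5+4+3+2+1 = 45.
Year 1: $189,180 × 9/45 = $37,836. Book value $193,344.
Year 2: $189,180 × 8/45 = $33,632. Book value $159,712.
Year 3: $189,180 × 7/45 = $29,428. Book value $130,284.
Year 4: $189,180 × 6/45 = $25,224. Book value $105,060.
Year 5: $189,180 × 5/45 = $21,020. Book value $84,040.
Year 6: $189,180 × 4/45 = $16,816. Book value $67,224.
Year 7: $189,180 × 3/45 = $12,612. Book value $54,612.
Year 8: $189,180 × 2/45 = $8,408. Book value $46,204.

$46,204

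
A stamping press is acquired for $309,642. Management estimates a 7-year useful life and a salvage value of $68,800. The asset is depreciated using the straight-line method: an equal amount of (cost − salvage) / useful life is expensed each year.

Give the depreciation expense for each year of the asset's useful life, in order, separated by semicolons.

$34,406; $34,406; $34,406; $34,406; $34,406; $34,406; $34,406

Depreciable base = $309,642 − $68,800 = $240,842.
Annual expense = $240,842 / 7 = $34,406.
End of year 1: book value $275,236.
End of year 2: book value $240,830.
End of year 3: book value $206,424.
End of year 4: book value $172,018.
End of year 5: book value $137,612.
End of year 6: book value $103,206.
End of year 7: book value $68,800.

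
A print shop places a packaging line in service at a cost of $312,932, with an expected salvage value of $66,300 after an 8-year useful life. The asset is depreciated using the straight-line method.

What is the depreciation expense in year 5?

Depreciable base = $312,932 − $66,300 = $246,632.
Annual expense = $246,632 / 8 = $30,829.

$30,829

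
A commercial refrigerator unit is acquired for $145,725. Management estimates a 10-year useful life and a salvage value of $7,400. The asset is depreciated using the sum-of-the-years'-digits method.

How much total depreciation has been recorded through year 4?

Depreciable base = $145,725 − $7,400 = $138,325.
Sum of the years' digits = 10+9+8+7+6+5+4+3+2+1 = 55.
Year 1: $138,325 × 10/55 = $25,150. Book value $120,575.
Year 2: $138,325 × 9/55 = $22,635. Book value $97,940.
Year 3: $138,325 × 8/55 = $20,120. Book value $77,820.
Year 4: $138,325 × 7/55 = $17,605. Book value $60,215.
Accumulated through year 4 = $145,725 − $60,215 = $85,510.

$85,510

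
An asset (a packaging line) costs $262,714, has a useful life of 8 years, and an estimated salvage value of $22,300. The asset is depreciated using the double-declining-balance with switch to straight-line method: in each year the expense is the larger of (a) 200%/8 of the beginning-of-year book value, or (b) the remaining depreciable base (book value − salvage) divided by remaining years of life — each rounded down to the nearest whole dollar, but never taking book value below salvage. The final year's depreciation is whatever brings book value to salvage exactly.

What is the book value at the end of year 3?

$110,833

Depreciable base = $262,714 − $22,300 = $240,414.
Year 1: DB = ⌊$262,714 × 200%/8⌋ = $65,678; SL = ⌊$240,414/8⌋ = $30,051 → take DB $65,678. Book value $197,036.
Year 2: DB = ⌊$197,036 × 200%/8⌋ = $49,259; SL = ⌊$174,736/7⌋ = $24,962 → take DB $49,259. Book value $147,777.
Year 3: DB = ⌊$147,777 × 200%/8⌋ = $36,944; SL = ⌊$125,477/6⌋ = $20,912 → take DB $36,944. Book value $110,833.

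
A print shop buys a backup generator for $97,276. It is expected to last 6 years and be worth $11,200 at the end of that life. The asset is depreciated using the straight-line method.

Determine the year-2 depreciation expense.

$14,346

Depreciable base = $97,276 − $11,200 = $86,076.
Annual expense = $86,076 / 6 = $14,346.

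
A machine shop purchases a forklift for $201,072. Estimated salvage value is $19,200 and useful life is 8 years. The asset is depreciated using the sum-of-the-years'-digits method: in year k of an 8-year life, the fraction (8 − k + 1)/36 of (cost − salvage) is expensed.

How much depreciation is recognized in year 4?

Depreciable base = $201,072 − $19,200 = $181,872.
Sum of the years' digits = 8+7+6+5+4+3+2+1 = 36.
Year 1: $181,872 × 8/36 = $40,416. Book value $160,656.
Year 2: $181,872 × 7/36 = $35,364. Book value $125,292.
Year 3: $181,872 × 6/36 = $30,312. Book value $94,980.
Year 4: $181,872 × 5/36 = $25,260. Book value $69,720.

$25,260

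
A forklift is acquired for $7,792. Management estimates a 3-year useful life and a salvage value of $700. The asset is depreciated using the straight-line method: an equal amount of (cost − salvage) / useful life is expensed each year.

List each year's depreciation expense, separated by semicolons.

$2,364; $2,364; $2,364

Depreciable base = $7,792 − $700 = $7,092.
Annual expense = $7,092 / 3 = $2,364.
End of year 1: book value $5,428.
End of year 2: book value $3,064.
End of year 3: book value $700.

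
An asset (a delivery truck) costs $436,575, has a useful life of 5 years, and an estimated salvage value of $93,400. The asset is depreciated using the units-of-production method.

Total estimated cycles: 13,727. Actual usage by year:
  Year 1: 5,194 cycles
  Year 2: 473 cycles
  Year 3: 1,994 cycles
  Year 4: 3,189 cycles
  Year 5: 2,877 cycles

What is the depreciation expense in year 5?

$71,925

Depreciable base = $436,575 − $93,400 = $343,175.
Rate = $343,175 / 13,727 cycles = $25 per cycle.
Year 1: 5,194 × $25 = $129,850. Book value $306,725.
Year 2: 473 × $25 = $11,825. Book value $294,900.
Year 3: 1,994 × $25 = $49,850. Book value $245,050.
Year 4: 3,189 × $25 = $79,725. Book value $165,325.
Year 5: 2,877 × $25 = $71,925. Book value $93,400.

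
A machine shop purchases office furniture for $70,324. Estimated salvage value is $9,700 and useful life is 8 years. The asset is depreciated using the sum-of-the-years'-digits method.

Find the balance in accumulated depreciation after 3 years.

Depreciable base = $70,324 − $9,700 = $60,624.
Sum of the years' digits = 8+7+6+5+4+3+2+1 = 36.
Year 1: $60,624 × 8/36 = $13,472. Book value $56,852.
Year 2: $60,624 × 7/36 = $11,788. Book value $45,064.
Year 3: $60,624 × 6/36 = $10,104. Book value $34,960.
Accumulated through year 3 = $70,324 − $34,960 = $35,364.

$35,364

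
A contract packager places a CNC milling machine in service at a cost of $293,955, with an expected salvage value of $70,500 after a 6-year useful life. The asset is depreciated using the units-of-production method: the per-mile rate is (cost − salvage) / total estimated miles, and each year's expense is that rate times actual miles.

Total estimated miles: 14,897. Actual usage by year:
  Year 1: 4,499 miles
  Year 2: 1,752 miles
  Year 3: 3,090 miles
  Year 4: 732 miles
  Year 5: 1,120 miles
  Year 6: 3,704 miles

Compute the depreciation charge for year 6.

$55,560

Depreciable base = $293,955 − $70,500 = $223,455.
Rate = $223,455 / 14,897 miles = $15 per mile.
Year 1: 4,499 × $15 = $67,485. Book value $226,470.
Year 2: 1,752 × $15 = $26,280. Book value $200,190.
Year 3: 3,090 × $15 = $46,350. Book value $153,840.
Year 4: 732 × $15 = $10,980. Book value $142,860.
Year 5: 1,120 × $15 = $16,800. Book value $126,060.
Year 6: 3,704 × $15 = $55,560. Book value $70,500.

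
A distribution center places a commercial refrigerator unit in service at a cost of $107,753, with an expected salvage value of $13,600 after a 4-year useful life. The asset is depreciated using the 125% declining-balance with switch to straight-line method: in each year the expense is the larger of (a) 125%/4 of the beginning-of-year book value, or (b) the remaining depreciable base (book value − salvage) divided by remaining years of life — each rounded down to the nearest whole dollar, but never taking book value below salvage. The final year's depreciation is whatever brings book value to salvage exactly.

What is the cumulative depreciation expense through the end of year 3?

Depreciable base = $107,753 − $13,600 = $94,153.
Year 1: DB = ⌊$107,753 × 125%/4⌋ = $33,672; SL = ⌊$94,153/4⌋ = $23,538 → take DB $33,672. Book value $74,081.
Year 2: DB = ⌊$74,081 × 125%/4⌋ = $23,150; SL = ⌊$60,481/3⌋ = $20,160 → take DB $23,150. Book value $50,931.
Year 3: DB = ⌊$50,931 × 125%/4⌋ = $15,915; SL = ⌊$37,331/2⌋ = $18,665 → take SL $18,665. Book value $32,266.
Accumulated through year 3 = $107,753 − $32,266 = $75,487.

$75,487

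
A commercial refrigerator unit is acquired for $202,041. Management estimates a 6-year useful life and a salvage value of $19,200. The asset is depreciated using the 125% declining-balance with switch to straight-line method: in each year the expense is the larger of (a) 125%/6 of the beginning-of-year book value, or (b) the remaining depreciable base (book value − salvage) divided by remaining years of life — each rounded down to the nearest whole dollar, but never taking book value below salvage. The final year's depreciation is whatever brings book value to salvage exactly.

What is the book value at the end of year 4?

$72,914

Depreciable base = $202,041 − $19,200 = $182,841.
Year 1: DB = ⌊$202,041 × 125%/6⌋ = $42,091; SL = ⌊$182,841/6⌋ = $30,473 → take DB $42,091. Book value $159,950.
Year 2: DB = ⌊$159,950 × 125%/6⌋ = $33,322; SL = ⌊$140,750/5⌋ = $28,150 → take DB $33,322. Book value $126,628.
Year 3: DB = ⌊$126,628 × 125%/6⌋ = $26,380; SL = ⌊$107,428/4⌋ = $26,857 → take SL $26,857. Book value $99,771.
Year 4: DB = ⌊$99,771 × 125%/6⌋ = $20,785; SL = ⌊$80,571/3⌋ = $26,857 → take SL $26,857. Book value $72,914.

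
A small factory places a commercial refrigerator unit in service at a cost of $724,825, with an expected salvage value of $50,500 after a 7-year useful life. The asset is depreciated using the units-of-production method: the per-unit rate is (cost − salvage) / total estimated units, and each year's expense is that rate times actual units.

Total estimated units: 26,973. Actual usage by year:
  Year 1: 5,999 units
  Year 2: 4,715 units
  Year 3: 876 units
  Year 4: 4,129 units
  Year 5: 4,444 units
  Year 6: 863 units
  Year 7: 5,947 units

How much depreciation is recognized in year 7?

$148,675

Depreciable base = $724,825 − $50,500 = $674,325.
Rate = $674,325 / 26,973 units = $25 per unit.
Year 1: 5,999 × $25 = $149,975. Book value $574,850.
Year 2: 4,715 × $25 = $117,875. Book value $456,975.
Year 3: 876 × $25 = $21,900. Book value $435,075.
Year 4: 4,129 × $25 = $103,225. Book value $331,850.
Year 5: 4,444 × $25 = $111,100. Book value $220,750.
Year 6: 863 × $25 = $21,575. Book value $199,175.
Year 7: 5,947 × $25 = $148,675. Book value $50,500.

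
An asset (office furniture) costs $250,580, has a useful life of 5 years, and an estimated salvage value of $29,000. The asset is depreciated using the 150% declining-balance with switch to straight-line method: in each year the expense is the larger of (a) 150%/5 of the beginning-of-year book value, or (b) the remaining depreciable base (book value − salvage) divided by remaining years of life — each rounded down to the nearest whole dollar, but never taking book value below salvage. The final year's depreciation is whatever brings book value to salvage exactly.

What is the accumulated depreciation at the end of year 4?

$193,105

Depreciable base = $250,580 − $29,000 = $221,580.
Year 1: DB = ⌊$250,580 × 150%/5⌋ = $75,174; SL = ⌊$221,580/5⌋ = $44,316 → take DB $75,174. Book value $175,406.
Year 2: DB = ⌊$175,406 × 150%/5⌋ = $52,621; SL = ⌊$146,406/4⌋ = $36,601 → take DB $52,621. Book value $122,785.
Year 3: DB = ⌊$122,785 × 150%/5⌋ = $36,835; SL = ⌊$93,785/3⌋ = $31,261 → take DB $36,835. Book value $85,950.
Year 4: DB = ⌊$85,950 × 150%/5⌋ = $25,785; SL = ⌊$56,950/2⌋ = $28,475 → take SL $28,475. Book value $57,475.
Accumulated through year 4 = $250,580 − $57,475 = $193,105.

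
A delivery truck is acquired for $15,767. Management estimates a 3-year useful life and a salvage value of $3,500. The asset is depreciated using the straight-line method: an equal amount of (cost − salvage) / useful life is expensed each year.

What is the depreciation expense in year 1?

Depreciable base = $15,767 − $3,500 = $12,267.
Annual expense = $12,267 / 3 = $4,089.

$4,089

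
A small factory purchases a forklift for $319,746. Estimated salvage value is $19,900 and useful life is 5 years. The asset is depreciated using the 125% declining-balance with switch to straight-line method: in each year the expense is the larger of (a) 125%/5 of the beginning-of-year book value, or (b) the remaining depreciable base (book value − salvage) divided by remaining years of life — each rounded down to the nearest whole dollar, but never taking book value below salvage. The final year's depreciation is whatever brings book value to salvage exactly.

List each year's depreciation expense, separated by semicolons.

Depreciable base = $319,746 − $19,900 = $299,846.
Year 1: DB = ⌊$319,746 × 125%/5⌋ = $79,936; SL = ⌊$299,846/5⌋ = $59,969 → take DB $79,936. Book value $239,810.
Year 2: DB = ⌊$239,810 × 125%/5⌋ = $59,952; SL = ⌊$219,910/4⌋ = $54,977 → take DB $59,952. Book value $179,858.
Year 3: DB = ⌊$179,858 × 125%/5⌋ = $44,964; SL = ⌊$159,958/3⌋ = $53,319 → take SL $53,319. Book value $126,539.
Year 4: DB = ⌊$126,539 × 125%/5⌋ = $31,634; SL = ⌊$106,639/2⌋ = $53,319 → take SL $53,319. Book value $73,220.
Year 5 (final): $73,220 − $19,900 = $53,320. Book value $19,900.

$79,936; $59,952; $53,319; $53,319; $53,320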